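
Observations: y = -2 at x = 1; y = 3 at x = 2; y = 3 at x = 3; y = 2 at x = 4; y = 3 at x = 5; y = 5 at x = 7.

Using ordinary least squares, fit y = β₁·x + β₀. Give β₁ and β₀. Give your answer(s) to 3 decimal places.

β₁ = 0.843, β₀ = -0.757

Entries of AᵀA: Σx·x = 104, Σx = 22, Σ1 = 6.
And Σx·y = 71, Σy = 14.
Δ = 104·6 − 22² = 140.
β₁ = (71·6 − 22·14)/140 = 59/70; β₀ = (104·14 − 22·71)/140 = -53/70.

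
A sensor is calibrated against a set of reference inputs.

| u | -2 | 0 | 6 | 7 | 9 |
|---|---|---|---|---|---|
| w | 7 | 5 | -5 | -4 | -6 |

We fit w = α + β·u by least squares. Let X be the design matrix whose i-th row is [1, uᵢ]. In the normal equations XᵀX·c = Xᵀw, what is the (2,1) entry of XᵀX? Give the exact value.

20

Row 2 ↔ basis u, column 1 ↔ basis 1, so (XᵀX)_{2,1} = Σᵢ u = (-2)·(1) + (0)·(1) + (6)·(1) + (7)·(1) + (9)·(1) = 20.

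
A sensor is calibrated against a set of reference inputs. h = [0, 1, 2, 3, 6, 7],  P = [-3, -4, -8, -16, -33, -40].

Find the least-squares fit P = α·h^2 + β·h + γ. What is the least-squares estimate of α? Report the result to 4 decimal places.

α = -0.3423

Compute the Gram sums: Σh^2·h^2 = 3795, Σh^2·h = 595, Σh^2 = 99, Σh·h = 99, Σh = 19, Σ1 = 6.
Moment sums: Σh^2·P = -3328, Σh·P = -546, ΣP = -104.
Normal equations: [[3795, 595, 99]; [595, 99, 19]; [99, 19, 6]]·[α, β, γ]ᵀ = [-3328, -546, -104]ᵀ.
Inverting the 3×3 Gram matrix, [α, β, γ]ᵀ = [-4823/14088, -14547/4696, -3302/1761]ᵀ.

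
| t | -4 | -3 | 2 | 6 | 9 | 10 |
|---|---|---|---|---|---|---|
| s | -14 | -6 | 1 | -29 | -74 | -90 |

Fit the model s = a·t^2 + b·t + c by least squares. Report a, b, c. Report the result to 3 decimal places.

a = -0.994, b = 0.438, c = 3.967

Entries of XᵀX: Σt^2·t^2 = 18210, Σt^2·t = 1862, Σt^2 = 246, Σt·t = 246, Σt = 20, Σ1 = 6.
Right-hand side: Σt^2·s = -16312, Σt·s = -1664, Σs = -212.
Normal equations: [[18210, 1862, 246]; [1862, 246, 20]; [246, 20, 6]]·[a, b, c]ᵀ = [-16312, -1664, -212]ᵀ.
Row-reducing yields a = -276734/278355, b = 40666/92785, c = 100384/25305.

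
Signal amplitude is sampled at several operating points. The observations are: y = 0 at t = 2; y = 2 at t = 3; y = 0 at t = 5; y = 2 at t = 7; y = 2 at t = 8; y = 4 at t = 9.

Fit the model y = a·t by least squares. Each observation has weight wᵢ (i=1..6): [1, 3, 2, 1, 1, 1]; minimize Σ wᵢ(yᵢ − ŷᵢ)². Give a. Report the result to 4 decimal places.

Forming MᵀWM = [[275]] and MᵀWy = [84]ᵀ gives MᵀWM·[a]ᵀ = MᵀWy.
Hence a = 84 / 275 ≈ 0.305455.

a = 0.3055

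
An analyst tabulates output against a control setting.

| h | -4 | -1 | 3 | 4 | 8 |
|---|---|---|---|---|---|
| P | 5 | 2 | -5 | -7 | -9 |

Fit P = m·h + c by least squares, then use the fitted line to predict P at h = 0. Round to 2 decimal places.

P̂ = -0.27

Forming AᵀA = [[106, 10]; [10, 5]] and AᵀP = [-137, -14]ᵀ gives AᵀA·[m, c]ᵀ = AᵀP.
det = 106·5 − 10² = 430.
m = ((-137)·5 − 10·(-14))/430 = -109/86; c = (106·(-14) − 10·(-137))/430 = -57/215.
At h = 0: P̂ = (-109/86)·(0) + (-57/215)·(1) = -57/215.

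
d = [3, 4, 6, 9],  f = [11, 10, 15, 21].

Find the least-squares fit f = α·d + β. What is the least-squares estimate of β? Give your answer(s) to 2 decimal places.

From the data, Σd·d = 142, Σd = 22, Σ1 = 4.
Moment sums: Σd·f = 352, Σf = 57.
So MᵀM·[α, β]ᵀ = Mᵀf: [[142, 22]; [22, 4]]·[α, β]ᵀ = [352, 57]ᵀ.
Δ = 142·4 − 22² = 84.
α = (352·4 − 22·57)/84 = 11/6; β = (142·57 − 22·352)/84 = 25/6.

β = 4.17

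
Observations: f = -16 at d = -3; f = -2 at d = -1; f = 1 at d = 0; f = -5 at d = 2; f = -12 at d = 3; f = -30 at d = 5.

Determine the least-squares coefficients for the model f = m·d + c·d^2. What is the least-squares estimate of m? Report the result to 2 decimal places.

Sums needed: Σd·d = 48, Σd·d^2 = 132, Σd^2·d^2 = 804.
Moment sums: Σd·f = -146, Σd^2·f = -1024.
Δ = 48·804 − 132² = 21168.
m = ((-146)·804 − 132·(-1024))/21168 = 247/294; c = (48·(-1024) − 132·(-146))/21168 = -415/294.

m = 0.84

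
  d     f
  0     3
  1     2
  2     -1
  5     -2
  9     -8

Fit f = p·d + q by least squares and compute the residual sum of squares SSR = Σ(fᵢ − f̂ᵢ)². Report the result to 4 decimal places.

SSR = 3.4737

XᵀX·[p, q]ᵀ = Xᵀf reads: 111·p + 17·q = -82;  17·p + 5·q = -6.
det = 111·5 − 17² = 266.
p = ((-82)·5 − 17·(-6))/266 = -22/19; q = (111·(-6) − 17·(-82))/266 = 52/19.
Residuals: 5/19, 8/19, -27/19, 20/19, -6/19; SSR = 66/19.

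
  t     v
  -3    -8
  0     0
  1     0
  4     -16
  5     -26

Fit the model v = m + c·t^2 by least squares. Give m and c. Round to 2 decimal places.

With design matrix X, XᵀX = [[5, 51]; [51, 963]] and Xᵀv = [-50, -978]ᵀ.
Eliminating c: 963·(row 1) − 51·(row 2) gives 2214·m = 963·(-50) − 51·(-978) = 1728, so m = 32/41.
Then c = ((-978) − 51·(32/41))/963 = -130/123.

m = 0.78, c = -1.06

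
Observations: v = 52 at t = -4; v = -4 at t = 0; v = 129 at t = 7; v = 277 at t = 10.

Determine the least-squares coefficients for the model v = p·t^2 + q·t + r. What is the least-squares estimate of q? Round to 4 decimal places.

q = -2.0249

From the data, Σt^2·t^2 = 12657, Σt^2·t = 1279, Σt^2 = 165, Σt·t = 165, Σt = 13, Σ1 = 4.
For Mᵀv: Σt^2·v = 34853, Σt·v = 3465, Σv = 454.
So MᵀM·[p, q, r]ᵀ = Mᵀv: [[12657, 1279, 165]; [1279, 165, 13]; [165, 13, 4]]·[p, q, r]ᵀ = [34853, 3465, 454]ᵀ.
Inverting the 3×3 Gram matrix, [p, q, r]ᵀ = [35836/11893, -24082/11893, -7159/1699]ᵀ.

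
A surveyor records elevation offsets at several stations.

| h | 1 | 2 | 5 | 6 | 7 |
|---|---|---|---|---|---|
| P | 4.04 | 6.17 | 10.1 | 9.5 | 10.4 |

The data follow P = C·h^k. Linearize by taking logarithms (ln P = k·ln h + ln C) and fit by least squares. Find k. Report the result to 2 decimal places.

k = 0.49

Taking logs, ln P = k·ln h + ln C, so regress ln P on ln h.
AᵀA = [[10.0677, 6.0403]; [6.0403, 5]], rhs = [13.5739, 10.1216]ᵀ  (here Σln h = 6.0403, Σ(ln h)² = 10.0677, Σln P = 10.1216, Σln h·ln P = 13.5739).
Slope k = (n·Σln h·ln P − Σln h·Σln P)/(n·Σ(ln h)² − (Σln h)²) = (5·13.5739 − 6.0403·10.1216)/13.8539 = 0.48598; ln C = (Σln P − k·Σln h)/n = 1.43723.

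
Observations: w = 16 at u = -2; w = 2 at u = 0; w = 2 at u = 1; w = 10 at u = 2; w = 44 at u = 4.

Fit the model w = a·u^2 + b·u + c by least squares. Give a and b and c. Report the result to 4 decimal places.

a = 3.0476, b = -1.4952, c = 1.0571

XᵀX·[a, b, c]ᵀ = Xᵀw reads: 289·a + 65·b + 25·c = 810;  65·a + 25·b + 5·c = 166;  25·a + 5·b + 5·c = 74.
Inverting the 3×3 Gram matrix, [a, b, c]ᵀ = [64/21, -157/105, 37/35]ᵀ.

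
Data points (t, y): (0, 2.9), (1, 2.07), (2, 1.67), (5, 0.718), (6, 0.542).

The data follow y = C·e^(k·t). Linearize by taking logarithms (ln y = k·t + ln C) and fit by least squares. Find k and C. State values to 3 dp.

Linearized form: ln y = k·t + ln C. From the 5 transformed points,
XᵀX = [[66.0000, 14.0000]; [14.0000, 5]], rhs = [-3.5782, 1.3613]ᵀ  (here Σt = 14.0000, Σ(t)² = 66.0000, Σln y = 1.3613, Σt·ln y = -3.5782).
Δ = 66.0000·5 − (14.0000)² = 134.0000; k = (-3.5782·5 − 14.0000·1.3613)/134.0000 = -0.27574, ln C = (66.0000·1.3613 − 14.0000·-3.5782)/134.0000 = 1.04433, so C = exp(1.04433) = 2.84150.

k = -0.276, C = 2.842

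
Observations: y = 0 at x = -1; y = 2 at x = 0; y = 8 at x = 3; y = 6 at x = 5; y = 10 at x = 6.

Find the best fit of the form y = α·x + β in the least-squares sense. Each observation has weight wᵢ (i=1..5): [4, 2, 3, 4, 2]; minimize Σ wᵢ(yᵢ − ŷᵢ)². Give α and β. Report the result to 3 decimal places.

α = 1.203, β = 1.833

With design matrix A, AᵀWA = [[203, 37]; [37, 15]] and AᵀWy = [312, 72]ᵀ.
Determinant 203·15 − 37² = 1676.
α = (312·15 − 37·72)/1676 = 504/419; β = (203·72 − 37·312)/1676 = 768/419.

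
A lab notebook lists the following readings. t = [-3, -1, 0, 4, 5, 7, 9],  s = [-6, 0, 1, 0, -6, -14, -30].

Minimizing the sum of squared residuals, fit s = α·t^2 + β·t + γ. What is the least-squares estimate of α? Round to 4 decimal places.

α = -0.5294

Compute the Gram sums: Σt^2·t^2 = 9925, Σt^2·t = 1233, Σt^2 = 181, Σt·t = 181, Σt = 21, Σ1 = 7.
Moment sums: Σt^2·s = -3320, Σt·s = -380, Σs = -55.
MᵀM·[α, β, γ]ᵀ = Mᵀs becomes [[9925, 1233, 181]; [1233, 181, 21]; [181, 21, 7]]·[α, β, γ]ᵀ = [-3320, -380, -55]ᵀ.
Solving the 3×3 system (Gaussian elimination) gives α = -132295/249888, β = 106095/83296, γ = 251255/124944.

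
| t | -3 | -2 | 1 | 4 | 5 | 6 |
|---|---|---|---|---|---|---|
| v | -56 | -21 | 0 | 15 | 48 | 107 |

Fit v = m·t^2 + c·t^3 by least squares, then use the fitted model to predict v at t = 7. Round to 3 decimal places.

v̂ = 195.321

Forming AᵀA = [[2275, 11651]; [11651, 67171]] and Aᵀv = [4704, 31752]ᵀ gives AᵀA·[m, c]ᵀ = Aᵀv.
Eliminating c: 67171·(row 1) − 11651·(row 2) gives 17068224·m = 67171·4704 − 11651·31752 = -53970168, so m = -2248757/711176.
Then c = (31752 − 11651·(-2248757/711176))/67171 = 726229/711176.
At t = 7: v̂ = (-2248757/711176)·(49) + (726229/711176)·(343) = 69453727/355588.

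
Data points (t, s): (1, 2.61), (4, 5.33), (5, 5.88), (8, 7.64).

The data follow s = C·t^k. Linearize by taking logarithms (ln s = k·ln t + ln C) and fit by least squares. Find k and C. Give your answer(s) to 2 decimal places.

Taking logs, ln s = k·ln t + ln C, so regress ln s on ln t.
XᵀX = [[8.8362, 5.0752]; [5.0752, 4]], rhs = [9.3993, 6.4377]ᵀ  (here Σln t = 5.0752, Σ(ln t)² = 8.8362, Σln s = 6.4377, Σln t·ln s = 9.3993).
Slope k = (n·Σln t·ln s − Σln t·Σln s)/(n·Σ(ln t)² − (Σln t)²) = (4·9.3993 − 5.0752·6.4377)/9.5873 = 0.51370; ln C = (Σln s − k·Σln t)/n = 0.95764, so C = exp(0.95764) = 2.60554.

k = 0.51, C = 2.61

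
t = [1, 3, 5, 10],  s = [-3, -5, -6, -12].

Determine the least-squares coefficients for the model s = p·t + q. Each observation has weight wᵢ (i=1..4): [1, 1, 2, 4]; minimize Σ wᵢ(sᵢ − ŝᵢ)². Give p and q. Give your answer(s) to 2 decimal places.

p = -1.04, q = -1.50

Forming AᵀWA = [[460, 54]; [54, 8]] and AᵀWs = [-558, -68]ᵀ gives AᵀWA·[p, q]ᵀ = AᵀWs.
Δ = 460·8 − 54² = 764.
p = ((-558)·8 − 54·(-68))/764 = -198/191; q = (460·(-68) − 54·(-558))/764 = -287/191.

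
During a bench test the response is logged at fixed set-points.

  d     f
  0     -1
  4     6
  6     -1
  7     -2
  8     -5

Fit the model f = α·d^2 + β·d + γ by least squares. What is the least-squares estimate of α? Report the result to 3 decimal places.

From the data, Σd^2·d^2 = 8049, Σd^2·d = 1135, Σd^2 = 165, Σd·d = 165, Σd = 25, Σ1 = 5.
And Σd^2·f = -358, Σd·f = -36, Σf = -3.
Row-reducing yields α = -385/806, β = 413/130, γ = -1454/2015.

α = -0.478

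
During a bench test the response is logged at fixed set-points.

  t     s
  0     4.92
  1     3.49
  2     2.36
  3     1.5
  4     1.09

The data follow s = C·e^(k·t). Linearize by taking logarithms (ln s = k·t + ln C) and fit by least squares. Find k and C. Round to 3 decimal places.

k = -0.386, C = 5.005

Let Y = ln s. Fitting Y = k·t + ln C by least squares:
Σt = 10.0000, Σ(t)² = 30.0000, Σln s = 4.1935, Σt·ln s = 4.5283.
Equations: 30.0000·k + 10.0000·ln C = 4.5283;  10.0000·k + 5·ln C = 4.1935.
Solving (det = 50.0000): k = -0.38587, ln C = 1.61044, so C = exp(1.61044) = 5.00503.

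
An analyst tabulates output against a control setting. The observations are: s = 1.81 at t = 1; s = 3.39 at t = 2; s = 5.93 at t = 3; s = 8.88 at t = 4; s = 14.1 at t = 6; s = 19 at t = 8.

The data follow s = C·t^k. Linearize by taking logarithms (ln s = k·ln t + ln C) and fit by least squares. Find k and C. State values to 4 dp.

k = 1.1659, C = 1.6903

With ln sᵢ as the transformed response and ln tᵢ as the regressor:
Σln t = 7.0493, Σ(ln t)² = 11.1437, Σln s = 11.3686, Σln t·ln s = 16.6933.
Equations: 11.1437·k + 7.0493·ln C = 16.6933;  7.0493·k + 6·ln C = 11.3686.
Solving (det = 17.1702): k = 1.16594, ln C = 0.52493, so C = exp(0.52493) = 1.69034.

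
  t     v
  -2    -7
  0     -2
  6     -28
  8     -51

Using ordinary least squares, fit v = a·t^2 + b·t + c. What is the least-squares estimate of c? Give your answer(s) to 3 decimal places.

c = -1.853

With design matrix X, XᵀX = [[5408, 720, 104]; [720, 104, 12]; [104, 12, 4]] and Xᵀv = [-4300, -562, -88]ᵀ.
Inverting the 3×3 Gram matrix, [a, b, c]ᵀ = [-7/8, 59/68, -63/34]ᵀ.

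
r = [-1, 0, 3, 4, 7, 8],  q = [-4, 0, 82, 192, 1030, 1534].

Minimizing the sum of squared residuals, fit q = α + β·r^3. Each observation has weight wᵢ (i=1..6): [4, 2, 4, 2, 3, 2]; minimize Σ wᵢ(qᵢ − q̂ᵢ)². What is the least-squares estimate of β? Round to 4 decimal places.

Setting ∂/∂α … = 0 gives: 17·α + 2285·β = 6854;  2285·α + 888347·β = 2664134.
Determinant 17·888347 − 2285² = 9880674.
α = (6854·888347 − 2285·2664134)/9880674 = 197358/1646779; β = (17·2664134 − 2285·6854)/9880674 = 4938148/1646779.

β = 2.9987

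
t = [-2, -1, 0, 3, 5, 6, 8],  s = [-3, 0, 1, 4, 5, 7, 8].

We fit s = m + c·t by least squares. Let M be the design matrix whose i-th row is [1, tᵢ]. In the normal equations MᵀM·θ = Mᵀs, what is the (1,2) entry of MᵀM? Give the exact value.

Row 1 ↔ basis 1, column 2 ↔ basis t, so (MᵀM)_{1,2} = Σᵢ t = (1)·(-2) + (1)·(-1) + (1)·(0) + (1)·(3) + (1)·(5) + (1)·(6) + (1)·(8) = 19.

19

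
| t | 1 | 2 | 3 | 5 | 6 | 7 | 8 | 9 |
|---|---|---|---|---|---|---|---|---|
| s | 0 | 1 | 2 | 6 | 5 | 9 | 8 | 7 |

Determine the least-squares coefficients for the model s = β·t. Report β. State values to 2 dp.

β = 0.96

XᵀX·[β]ᵀ = Xᵀs reads: 269·β = 258.
(Σt·t = 269, Σt·s = 258.)
Hence β = 258 / 269 ≈ 0.959108.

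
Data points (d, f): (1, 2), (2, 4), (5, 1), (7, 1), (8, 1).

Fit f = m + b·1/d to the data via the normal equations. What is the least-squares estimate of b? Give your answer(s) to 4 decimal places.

Normal-equation sums: Σ1 = 5, Σ1/d = 551/280, Σ1/d·1/d = 103961/78400.
Moment sums: Σf = 9, Σ1/d·f = 1251/280.
Eliminating b: (103961/78400)·(row 1) − (551/280)·(row 2) gives (54051/19600)·m = (103961/78400)·9 − (551/280)·(1251/280) = 61587/19600, so m = 20529/18017.
Then b = ((1251/280) − (551/280)·(20529/18017))/(103961/78400) = 30240/18017.

b = 1.6784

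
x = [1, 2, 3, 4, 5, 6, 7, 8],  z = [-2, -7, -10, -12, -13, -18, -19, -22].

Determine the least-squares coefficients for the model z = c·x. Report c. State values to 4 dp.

From the data, Σx·x = 204.
Right-hand side: Σx·z = -576.
c = (-576)/204 = -2.82353.

c = -2.8235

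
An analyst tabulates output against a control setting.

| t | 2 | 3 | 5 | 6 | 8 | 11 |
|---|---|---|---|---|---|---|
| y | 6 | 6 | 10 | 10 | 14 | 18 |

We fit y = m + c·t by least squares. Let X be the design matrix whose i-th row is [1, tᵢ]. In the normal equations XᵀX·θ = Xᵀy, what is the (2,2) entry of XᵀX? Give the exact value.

259

Row 2 ↔ basis t, column 2 ↔ basis t, so (XᵀX)_{2,2} = Σᵢ (t)·(t) = (2)·(2) + (3)·(3) + (5)·(5) + (6)·(6) + (8)·(8) + (11)·(11) = 259.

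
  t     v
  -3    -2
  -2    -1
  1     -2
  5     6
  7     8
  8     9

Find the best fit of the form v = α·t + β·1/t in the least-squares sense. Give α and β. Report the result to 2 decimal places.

α = 1.21, β = -3.20

Forming XᵀX = [[152, 6]; [6, 1014049/705600]] and Xᵀv = [164, 2213/840]ᵀ gives XᵀX·[α, β]ᵀ = Xᵀv.
Determinant 152·(1014049/705600) − 6² = 16091731/88200.
α = (164·(1014049/705600) − 6·(2213/840))/(16091731/88200) = 38787629/32183462; β = (152·(2213/840) − 6·164)/(16091731/88200) = -51469320/16091731.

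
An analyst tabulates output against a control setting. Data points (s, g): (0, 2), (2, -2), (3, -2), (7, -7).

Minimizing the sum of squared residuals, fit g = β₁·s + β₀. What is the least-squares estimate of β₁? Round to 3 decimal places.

Entries of MᵀM: Σs·s = 62, Σs = 12, Σ1 = 4.
Right-hand side: Σs·g = -59, Σg = -9.
So MᵀM·[β₁, β₀]ᵀ = Mᵀg: [[62, 12]; [12, 4]]·[β₁, β₀]ᵀ = [-59, -9]ᵀ.
det = 62·4 − 12² = 104.
β₁ = ((-59)·4 − 12·(-9))/104 = -16/13; β₀ = (62·(-9) − 12·(-59))/104 = 75/52.

β₁ = -1.231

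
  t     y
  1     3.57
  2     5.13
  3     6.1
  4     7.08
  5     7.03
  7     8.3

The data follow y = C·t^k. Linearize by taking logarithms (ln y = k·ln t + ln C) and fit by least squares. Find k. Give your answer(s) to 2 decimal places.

k = 0.43

Linearized form: ln y = k·ln t + ln C. From the 6 transformed points,
AᵀA = [[9.9861, 6.7334]; [6.7334, 6]], rhs = [13.0901, 10.7397]ᵀ  (here Σln t = 6.7334, Σ(ln t)² = 9.9861, Σln y = 10.7397, Σln t·ln y = 13.0901).
Slope k = (n·Σln t·ln y − Σln t·Σln y)/(n·Σ(ln t)² − (Σln t)²) = (6·13.0901 − 6.7334·10.7397)/14.5777 = 0.42709; ln C = (Σln y − k·Σln t)/n = 1.31066.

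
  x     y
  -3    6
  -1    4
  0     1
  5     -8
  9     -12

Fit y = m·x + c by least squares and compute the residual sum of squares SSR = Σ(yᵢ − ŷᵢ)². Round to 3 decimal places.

Entries of MᵀM: Σx·x = 116, Σx = 10, Σ1 = 5.
And Σx·y = -170, Σy = -9.
det = 116·5 − 10² = 480.
m = ((-170)·5 − 10·(-9))/480 = -19/12; c = (116·(-9) − 10·(-170))/480 = 41/30.
Residuals: -7/60, 21/20, -11/30, -29/20, 53/60; SSR = 62/15.

SSR = 4.133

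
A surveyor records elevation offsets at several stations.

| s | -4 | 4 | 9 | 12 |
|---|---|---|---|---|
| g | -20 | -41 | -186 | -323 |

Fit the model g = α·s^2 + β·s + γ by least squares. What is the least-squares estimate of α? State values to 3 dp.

α = -2.042

AᵀA·[α, β, γ]ᵀ = Aᵀg reads: 27809·α + 2457·β + 257·γ = -62554;  2457·α + 257·β + 21·γ = -5634;  257·α + 21·β + 4·γ = -570.
(Σs^2·s^2 = 27809, Σs^2·s = 2457, Σs^2 = 257, Σs·s = 257, Σs = 21, Σ1 = 4, Σs^2·g = -62554, Σs·g = -5634, Σg = -570.)
Row-reducing yields α = -439663/215344, β = -557373/215344, γ = 122009/53836.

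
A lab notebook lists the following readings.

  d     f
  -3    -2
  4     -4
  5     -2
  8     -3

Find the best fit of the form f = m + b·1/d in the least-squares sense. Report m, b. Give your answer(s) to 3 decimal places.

m = -2.625, b = -2.067

Compute the Gram sums: Σ1 = 4, Σ1/d = 29/120, Σ1/d·1/d = 3301/14400.
Moment sums: Σf = -11, Σ1/d·f = -133/120.
XᵀX·[m, b]ᵀ = Xᵀf becomes [[4, 29/120]; [29/120, 3301/14400]]·[m, b]ᵀ = [-11, -133/120]ᵀ.
Eliminating b: (3301/14400)·(row 1) − (29/120)·(row 2) gives (4121/4800)·m = (3301/14400)·(-11) − (29/120)·(-133/120) = -1803/800, so m = -10818/4121.
Then b = ((-133/120) − (29/120)·(-10818/4121))/(3301/14400) = -8520/4121.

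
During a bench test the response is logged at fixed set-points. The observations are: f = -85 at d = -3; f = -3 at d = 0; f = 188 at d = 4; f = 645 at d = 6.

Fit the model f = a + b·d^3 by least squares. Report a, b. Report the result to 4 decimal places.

a = -3.6596, b = 3.0025

Setting ∂/∂a … = 0 gives: 4·a + 253·b = 745;  253·a + 51481·b = 153647.
det = 4·51481 − 253² = 141915.
a = (745·51481 − 253·153647)/141915 = -519346/141915; b = (4·153647 − 253·745)/141915 = 426103/141915.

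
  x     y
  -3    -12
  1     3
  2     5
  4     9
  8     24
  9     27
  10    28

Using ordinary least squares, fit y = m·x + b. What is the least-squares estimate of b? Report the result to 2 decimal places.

b = -1.76

The normal equations are: 275·m + 31·b = 800;  31·m + 7·b = 84.
Determinant 275·7 − 31² = 964.
m = (800·7 − 31·84)/964 = 749/241; b = (275·84 − 31·800)/964 = -425/241.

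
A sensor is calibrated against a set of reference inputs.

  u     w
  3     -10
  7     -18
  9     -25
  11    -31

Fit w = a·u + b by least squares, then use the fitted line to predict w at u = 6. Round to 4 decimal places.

ŵ = -17.0571

Setting ∂/∂a … = 0 gives: 260·a + 30·b = -722;  30·a + 4·b = -84.
(Σu·u = 260, Σu = 30, Σ1 = 4, Σu·w = -722, Σw = -84.)
Determinant 260·4 − 30² = 140.
a = ((-722)·4 − 30·(-84))/140 = -92/35; b = (260·(-84) − 30·(-722))/140 = -9/7.
At u = 6: ŵ = (-92/35)·(6) + (-9/7)·(1) = -597/35.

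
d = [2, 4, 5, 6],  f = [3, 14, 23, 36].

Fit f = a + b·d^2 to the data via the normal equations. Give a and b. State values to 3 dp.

a = -1.809, b = 1.028

Compute the Gram sums: Σ1 = 4, Σd^2 = 81, Σd^2·d^2 = 2193.
For Aᵀf: Σf = 76, Σd^2·f = 2107.
AᵀA·[a, b]ᵀ = Aᵀf becomes [[4, 81]; [81, 2193]]·[a, b]ᵀ = [76, 2107]ᵀ.
Eliminating b: 2193·(row 1) − 81·(row 2) gives 2211·a = 2193·76 − 81·2107 = -3999, so a = -1333/737.
Then b = (2107 − 81·(-1333/737))/2193 = 2272/2211.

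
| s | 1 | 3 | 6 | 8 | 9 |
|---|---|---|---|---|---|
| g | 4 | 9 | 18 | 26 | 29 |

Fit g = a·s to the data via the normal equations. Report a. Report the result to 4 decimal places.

The normal equations are: 191·a = 608.
Hence a = 608 / 191 ≈ 3.18325.

a = 3.1832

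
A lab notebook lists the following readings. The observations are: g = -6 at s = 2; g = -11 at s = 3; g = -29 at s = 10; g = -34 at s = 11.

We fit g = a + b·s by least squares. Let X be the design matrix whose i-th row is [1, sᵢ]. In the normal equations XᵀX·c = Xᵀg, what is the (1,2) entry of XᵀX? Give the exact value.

26

Row 1 ↔ basis 1, column 2 ↔ basis s, so (XᵀX)_{1,2} = Σᵢ s = (1)·(2) + (1)·(3) + (1)·(10) + (1)·(11) = 26.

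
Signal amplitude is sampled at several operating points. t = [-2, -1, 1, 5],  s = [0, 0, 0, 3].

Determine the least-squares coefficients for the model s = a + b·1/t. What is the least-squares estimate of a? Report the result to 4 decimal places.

a = 0.7773

From the data, Σ1 = 4, Σ1/t = -3/10, Σ1/t·1/t = 229/100.
Right-hand side: Σs = 3, Σ1/t·s = 3/5.
So XᵀX·[a, b]ᵀ = Xᵀs: [[4, -3/10]; [-3/10, 229/100]]·[a, b]ᵀ = [3, 3/5]ᵀ.
Eliminating b: (229/100)·(row 1) − (-3/10)·(row 2) gives (907/100)·a = (229/100)·3 − (-3/10)·(3/5) = 141/20, so a = 705/907.
Then b = ((3/5) − (-3/10)·(705/907))/(229/100) = 330/907.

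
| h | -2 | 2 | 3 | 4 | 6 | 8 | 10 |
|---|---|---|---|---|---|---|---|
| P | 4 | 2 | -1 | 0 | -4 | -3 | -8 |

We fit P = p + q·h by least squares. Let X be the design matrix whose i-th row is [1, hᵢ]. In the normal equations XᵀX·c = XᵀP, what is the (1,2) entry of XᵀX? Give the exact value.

Row 1 ↔ basis 1, column 2 ↔ basis h, so (XᵀX)_{1,2} = Σᵢ h = (1)·(-2) + (1)·(2) + (1)·(3) + (1)·(4) + (1)·(6) + (1)·(8) + (1)·(10) = 31.

31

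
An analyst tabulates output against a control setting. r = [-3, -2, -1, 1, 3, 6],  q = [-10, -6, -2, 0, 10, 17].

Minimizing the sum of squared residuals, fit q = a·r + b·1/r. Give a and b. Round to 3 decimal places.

a = 3.096, b = -1.632

AᵀA·[a, b]ᵀ = Aᵀq reads: 60·a + 6·b = 176;  6·a + (5/2)·b = 29/2.
(Σr·r = 60, Σr·1/r = 6, Σ1/r·1/r = 5/2, Σr·q = 176, Σ1/r·q = 29/2.)
Eliminating b: (5/2)·(row 1) − 6·(row 2) gives 114·a = (5/2)·176 − 6·(29/2) = 353, so a = 353/114.
Then b = ((29/2) − 6·(353/114))/(5/2) = -31/19.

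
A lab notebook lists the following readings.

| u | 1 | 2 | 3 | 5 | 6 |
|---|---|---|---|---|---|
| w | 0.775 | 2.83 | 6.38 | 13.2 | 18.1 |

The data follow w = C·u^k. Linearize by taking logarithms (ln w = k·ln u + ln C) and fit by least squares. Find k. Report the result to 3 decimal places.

Linearized form: ln w = k·ln u + ln C. From the 5 transformed points,
XᵀX = [[7.4881, 5.1930]; [5.1930, 5]], rhs = [12.0985, 8.1147]ᵀ  (here Σln u = 5.1930, Σ(ln u)² = 7.4881, Σln w = 8.1147, Σln u·ln w = 12.0985).
Solving (det = 10.4737): k = 1.75231, ln C = -0.19699.

k = 1.752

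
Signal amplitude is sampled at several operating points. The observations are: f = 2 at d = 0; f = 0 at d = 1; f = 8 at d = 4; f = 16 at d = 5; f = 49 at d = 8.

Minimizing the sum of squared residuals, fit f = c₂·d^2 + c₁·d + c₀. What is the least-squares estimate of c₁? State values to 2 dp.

Sums needed: Σd^2·d^2 = 4978, Σd^2·d = 702, Σd^2 = 106, Σd·d = 106, Σd = 18, Σ1 = 5.
Right-hand side: Σd^2·f = 3664, Σd·f = 504, Σf = 75.
Row-reducing yields c₂ = 6547/6158, c₁ = -15939/6158, c₀ = 5477/3079.

c₁ = -2.59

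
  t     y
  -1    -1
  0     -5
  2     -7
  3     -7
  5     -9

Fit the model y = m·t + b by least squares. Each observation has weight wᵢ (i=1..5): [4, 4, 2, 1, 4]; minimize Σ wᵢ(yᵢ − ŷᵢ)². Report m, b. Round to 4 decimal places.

m = -1.1757, b = -3.5972

The normal system MᵀWM·[m, b]ᵀ = MᵀWy is [[121, 23]; [23, 15]]·[m, b]ᵀ = [-225, -81]ᵀ.
det = 121·15 − 23² = 1286.
m = ((-225)·15 − 23·(-81))/1286 = -756/643; b = (121·(-81) − 23·(-225))/1286 = -2313/643.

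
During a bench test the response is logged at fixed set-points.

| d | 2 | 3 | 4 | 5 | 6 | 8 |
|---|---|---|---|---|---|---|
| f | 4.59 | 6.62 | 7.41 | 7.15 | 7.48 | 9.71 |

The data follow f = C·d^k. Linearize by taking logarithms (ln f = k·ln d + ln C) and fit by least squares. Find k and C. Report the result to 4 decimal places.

k = 0.4581, C = 3.6102

Taking logs, ln f = k·ln d + ln C, so regress ln f on ln d.
Over the data: Σln d = 8.6587, Σ(ln d)² = 13.7340, Σln f = 11.6693, Σln d·ln f = 17.4075.
Normal system: [[13.7340, 8.6587]; [8.6587, 6]]·[k, ln C]ᵀ = [17.4075, 11.6693]ᵀ.
Δ = 13.7340·6 − (8.6587)² = 7.4309; k = (17.4075·6 − 8.6587·11.6693)/7.4309 = 0.45813, ln C = (13.7340·11.6693 − 8.6587·17.4075)/7.4309 = 1.28375, so C = exp(1.28375) = 3.61016.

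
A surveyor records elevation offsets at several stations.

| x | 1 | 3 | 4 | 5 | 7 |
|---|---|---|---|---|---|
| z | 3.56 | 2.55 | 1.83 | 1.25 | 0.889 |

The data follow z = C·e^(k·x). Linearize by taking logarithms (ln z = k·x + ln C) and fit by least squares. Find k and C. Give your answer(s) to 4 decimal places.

With ln zᵢ as the transformed response and xᵢ as the regressor:
AᵀA = [[100.0000, 20.0000]; [20.0000, 5]], rhs = [6.7874, 2.9157]ᵀ  (here Σx = 20.0000, Σ(x)² = 100.0000, Σln z = 2.9157, Σx·ln z = 6.7874).
Δ = 100.0000·5 − (20.0000)² = 100.0000; k = (6.7874·5 − 20.0000·2.9157)/100.0000 = -0.24376, ln C = (100.0000·2.9157 − 20.0000·6.7874)/100.0000 = 1.55817, so C = exp(1.55817) = 4.75013.

k = -0.2438, C = 4.7501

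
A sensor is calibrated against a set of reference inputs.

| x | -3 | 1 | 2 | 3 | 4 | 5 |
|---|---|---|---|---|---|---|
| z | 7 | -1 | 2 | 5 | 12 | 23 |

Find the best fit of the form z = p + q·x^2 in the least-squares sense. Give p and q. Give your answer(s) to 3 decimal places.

p = -2.459, q = 0.981

Sums needed: Σ1 = 6, Σx^2 = 64, Σx^2·x^2 = 1060.
Moment sums: Σz = 48, Σx^2·z = 882.
Normal equations: [[6, 64]; [64, 1060]]·[p, q]ᵀ = [48, 882]ᵀ.
Determinant 6·1060 − 64² = 2264.
p = (48·1060 − 64·882)/2264 = -696/283; q = (6·882 − 64·48)/2264 = 555/566.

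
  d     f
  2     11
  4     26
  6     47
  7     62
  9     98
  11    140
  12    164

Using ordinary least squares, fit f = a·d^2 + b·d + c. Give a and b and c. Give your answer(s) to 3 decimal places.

a = 1.016, b = 1.106, c = 4.751

Entries of AᵀA: Σd^2·d^2 = 45907, Σd^2·d = 4419, Σd^2 = 451, Σd·d = 451, Σd = 51, Σ1 = 7.
And Σd^2·f = 53684, Σd·f = 5232, Σf = 548.
So AᵀA·[a, b, c]ᵀ = Aᵀf: [[45907, 4419, 451]; [4419, 451, 51]; [451, 51, 7]]·[a, b, c]ᵀ = [53684, 5232, 548]ᵀ.
Row-reducing yields a = 8053/7924, b = 8763/7924, c = 9412/1981.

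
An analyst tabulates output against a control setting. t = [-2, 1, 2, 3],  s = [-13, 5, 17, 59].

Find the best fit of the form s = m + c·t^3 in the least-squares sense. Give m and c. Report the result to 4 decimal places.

AᵀA·[m, c]ᵀ = Aᵀs reads: 4·m + 28·c = 68;  28·m + 858·c = 1838.
(Σ1 = 4, Σt^3 = 28, Σt^3·t^3 = 858, Σs = 68, Σt^3·s = 1838.)
Δ = 4·858 − 28² = 2648.
m = (68·858 − 28·1838)/2648 = 860/331; c = (4·1838 − 28·68)/2648 = 681/331.

m = 2.5982, c = 2.0574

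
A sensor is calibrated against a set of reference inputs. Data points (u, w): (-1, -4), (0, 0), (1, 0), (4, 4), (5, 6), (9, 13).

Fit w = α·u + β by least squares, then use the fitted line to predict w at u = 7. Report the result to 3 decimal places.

ŵ = 9.452

Entries of XᵀX: Σu·u = 124, Σu = 18, Σ1 = 6.
For Xᵀw: Σu·w = 167, Σw = 19.
Normal equations: [[124, 18]; [18, 6]]·[α, β]ᵀ = [167, 19]ᵀ.
Determinant 124·6 − 18² = 420.
α = (167·6 − 18·19)/420 = 11/7; β = (124·19 − 18·167)/420 = -65/42.
At u = 7: ŵ = (11/7)·(7) + (-65/42)·(1) = 397/42.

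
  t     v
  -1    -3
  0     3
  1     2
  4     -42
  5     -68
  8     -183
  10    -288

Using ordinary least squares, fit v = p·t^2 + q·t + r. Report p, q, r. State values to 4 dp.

p = -3.0158, q = 1.0529, r = 2.4073

Compute the Gram sums: Σt^2·t^2 = 14979, Σt^2·t = 1701, Σt^2 = 207, Σt·t = 207, Σt = 27, Σ1 = 7.
For Aᵀv: Σt^2·v = -42885, Σt·v = -4847, Σv = -579.
Inverting the 3×3 Gram matrix, [p, q, r]ᵀ = [-18852/6251, 59233/56259, 792/329]ᵀ.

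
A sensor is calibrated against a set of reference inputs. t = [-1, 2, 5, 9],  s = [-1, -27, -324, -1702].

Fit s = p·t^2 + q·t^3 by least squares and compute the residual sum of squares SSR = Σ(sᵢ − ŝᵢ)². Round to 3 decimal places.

SSR = 0.450

Forming AᵀA = [[7203, 62205]; [62205, 547131]] and Aᵀs = [-146071, -1281473]ᵀ gives AᵀA·[p, q]ᵀ = Aᵀs.
Determinant 7203·547131 − 62205² = 71522568.
p = ((-146071)·547131 − 62205·(-1281473))/71522568 = -73342/25471; q = (7203·(-1281473) − 62205·(-146071))/71522568 = -2001437/993369.
Residuals: -134468/993369, 631885/993369, -163481/993369, 6971/331123; SSR = 447491/993369.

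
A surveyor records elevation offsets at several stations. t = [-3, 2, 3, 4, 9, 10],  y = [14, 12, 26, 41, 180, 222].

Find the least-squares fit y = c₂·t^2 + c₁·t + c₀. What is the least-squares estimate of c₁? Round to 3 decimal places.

c₁ = 1.822

The normal equations are: 16995·c₂ + 1801·c₁ + 219·c₀ = 37844;  1801·c₂ + 219·c₁ + 25·c₀ = 4064;  219·c₂ + 25·c₁ + 6·c₀ = 495.
(Σt^2·t^2 = 16995, Σt^2·t = 1801, Σt^2 = 219, Σt·t = 219, Σt = 25, Σ1 = 6, Σt^2·y = 37844, Σt·y = 4064, Σy = 495.)
Solving the 3×3 system (Gaussian elimination) gives c₂ = 739003/366360, c₁ = 222541/122120, c₀ = 58666/45795.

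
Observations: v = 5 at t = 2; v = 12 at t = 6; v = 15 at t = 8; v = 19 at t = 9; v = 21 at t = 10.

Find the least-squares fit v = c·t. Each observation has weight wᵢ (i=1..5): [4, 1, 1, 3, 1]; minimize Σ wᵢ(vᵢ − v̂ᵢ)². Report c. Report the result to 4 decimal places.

The normal equations are: 459·c = 955.
c = 955/459 = 2.08061.

c = 2.0806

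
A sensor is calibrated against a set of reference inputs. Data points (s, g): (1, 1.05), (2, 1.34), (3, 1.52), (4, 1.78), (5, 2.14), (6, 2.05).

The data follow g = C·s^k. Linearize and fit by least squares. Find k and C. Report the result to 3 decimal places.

k = 0.403, C = 1.027

With ln gᵢ as the transformed response and ln sᵢ as the regressor:
Sums: Σln s = 6.5793, Σ(ln s)² = 9.4099, Σln g = 2.8154, Σln s·ln g = 3.9729.
Normal system: [[9.4099, 6.5793]; [6.5793, 6]]·[k, ln C]ᵀ = [3.9729, 2.8154]ᵀ.
Slope k = (n·Σln s·ln g − Σln s·Σln g)/(n·Σ(ln s)² − (Σln s)²) = (6·3.9729 − 6.5793·2.8154)/13.1729 = 0.40340; ln C = (Σln g − k·Σln s)/n = 0.02690, so C = exp(0.02690) = 1.02726.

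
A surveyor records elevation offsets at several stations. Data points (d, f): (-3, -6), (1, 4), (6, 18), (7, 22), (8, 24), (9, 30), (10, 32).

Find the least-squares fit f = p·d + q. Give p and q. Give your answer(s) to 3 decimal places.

Normal-equation sums: Σd·d = 340, Σd = 38, Σ1 = 7.
And Σd·f = 1066, Σf = 124.
Eliminating q: 7·(row 1) − 38·(row 2) gives 936·p = 7·1066 − 38·124 = 2750, so p = 1375/468.
Then q = (124 − 38·(1375/468))/7 = 413/234.

p = 2.938, q = 1.765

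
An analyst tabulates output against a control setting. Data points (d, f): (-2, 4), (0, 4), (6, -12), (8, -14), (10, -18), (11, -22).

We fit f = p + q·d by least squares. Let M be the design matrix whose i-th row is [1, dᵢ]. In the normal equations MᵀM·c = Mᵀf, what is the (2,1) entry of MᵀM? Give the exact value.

Row 2 ↔ basis d, column 1 ↔ basis 1, so (MᵀM)_{2,1} = Σᵢ d = (-2)·(1) + (0)·(1) + (6)·(1) + (8)·(1) + (10)·(1) + (11)·(1) = 33.

33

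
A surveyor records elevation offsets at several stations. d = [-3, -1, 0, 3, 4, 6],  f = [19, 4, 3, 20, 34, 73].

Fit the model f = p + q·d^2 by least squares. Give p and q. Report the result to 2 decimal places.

From the data, Σ1 = 6, Σd^2 = 71, Σd^2·d^2 = 1715.
Moment sums: Σf = 153, Σd^2·f = 3527.
XᵀX·[p, q]ᵀ = Xᵀf becomes [[6, 71]; [71, 1715]]·[p, q]ᵀ = [153, 3527]ᵀ.
Eliminating q: 1715·(row 1) − 71·(row 2) gives 5249·p = 1715·153 − 71·3527 = 11978, so p = 11978/5249.
Then q = (3527 − 71·(11978/5249))/1715 = 10299/5249.

p = 2.28, q = 1.96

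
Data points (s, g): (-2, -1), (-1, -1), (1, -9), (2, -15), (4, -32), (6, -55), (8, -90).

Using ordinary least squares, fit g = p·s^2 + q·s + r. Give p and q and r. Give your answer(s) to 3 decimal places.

p = -0.914, q = -3.313, r = -4.023

Entries of MᵀM: Σs^2·s^2 = 5682, Σs^2·s = 792, Σs^2 = 126, Σs·s = 126, Σs = 18, Σ1 = 7.
Right-hand side: Σs^2·g = -8326, Σs·g = -1214, Σg = -203.
Solving the 3×3 system (Gaussian elimination) gives p = -3148/3443, q = -102662/30987, r = -13851/3443.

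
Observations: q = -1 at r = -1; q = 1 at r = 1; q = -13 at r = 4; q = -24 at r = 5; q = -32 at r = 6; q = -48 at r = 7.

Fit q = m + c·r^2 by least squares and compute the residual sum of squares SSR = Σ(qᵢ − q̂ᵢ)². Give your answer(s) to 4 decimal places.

Entries of XᵀX: Σ1 = 6, Σr^2 = 128, Σr^2·r^2 = 4580.
Right-hand side: Σq = -117, Σr^2·q = -4312.
Eliminating c: 4580·(row 1) − 128·(row 2) gives 11096·m = 4580·(-117) − 128·(-4312) = 16076, so m = 4019/2774.
Then c = ((-4312) − 128·(4019/2774))/4580 = -1362/1387.
Residuals: -4069/2774, 1479/2774, 3503/2774, -2495/2774, 5277/2774, -3695/2774; SSR = 28385/2774.

SSR = 10.2325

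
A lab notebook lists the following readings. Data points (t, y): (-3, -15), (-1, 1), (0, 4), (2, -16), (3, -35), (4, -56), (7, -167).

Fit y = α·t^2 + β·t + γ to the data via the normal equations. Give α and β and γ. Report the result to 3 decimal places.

α = -3.020, β = -3.032, γ = 2.593

Setting ∂/∂α … = 0 gives: 2836·α + 414·β + 88·γ = -9592;  414·α + 88·β + 12·γ = -1486;  88·α + 12·β + 7·γ = -284.
(Σt^2·t^2 = 2836, Σt^2·t = 414, Σt^2 = 88, Σt·t = 88, Σt = 12, Σ1 = 7, Σt^2·y = -9592, Σt·y = -1486, Σy = -284.)
Row-reducing yields α = -250457/82929, β = -83802/27643, γ = 215036/82929.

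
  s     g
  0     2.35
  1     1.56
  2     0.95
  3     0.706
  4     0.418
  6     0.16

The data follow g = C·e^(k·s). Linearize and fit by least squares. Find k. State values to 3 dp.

Taking logs, ln g = k·s + ln C, so regress ln g on s.
Σs = 16.0000, Σ(s)² = 66.0000, Σln g = -1.8052, Σs·ln g = -15.1869.
Normal system: [[66.0000, 16.0000]; [16.0000, 6]]·[k, ln C]ᵀ = [-15.1869, -1.8052]ᵀ.
Slope k = (n·Σs·ln g − Σs·Σln g)/(n·Σ(s)² − (Σs)²) = (6·-15.1869 − 16.0000·-1.8052)/140.0000 = -0.44456; ln C = (Σln g − k·Σs)/n = 0.88463.

k = -0.445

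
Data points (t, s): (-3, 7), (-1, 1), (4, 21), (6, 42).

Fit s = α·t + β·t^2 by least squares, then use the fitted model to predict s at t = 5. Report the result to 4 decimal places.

ŝ = 30.1994

Sums needed: Σt·t = 62, Σt·t^2 = 252, Σt^2·t^2 = 1634.
And Σt·s = 314, Σt^2·s = 1912.
AᵀA·[α, β]ᵀ = Aᵀs becomes [[62, 252]; [252, 1634]]·[α, β]ᵀ = [314, 1912]ᵀ.
Eliminating β: 1634·(row 1) − 252·(row 2) gives 37804·α = 1634·314 − 252·1912 = 31252, so α = 601/727.
Then β = (1912 − 252·(601/727))/1634 = 758/727.
At t = 5: ŝ = (601/727)·(5) + (758/727)·(25) = 21955/727.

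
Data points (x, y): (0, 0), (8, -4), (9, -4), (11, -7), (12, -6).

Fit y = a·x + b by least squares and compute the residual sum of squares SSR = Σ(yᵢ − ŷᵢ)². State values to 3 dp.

From the data, Σx·x = 410, Σx = 40, Σ1 = 5.
Right-hand side: Σx·y = -217, Σy = -21.
Normal equations: [[410, 40]; [40, 5]]·[a, b]ᵀ = [-217, -21]ᵀ.
Eliminating b: 5·(row 1) − 40·(row 2) gives 450·a = 5·(-217) − 40·(-21) = -245, so a = -49/90.
Then b = ((-21) − 40·(-49/90))/5 = 7/45.
Residuals: -7/45, 1/5, 67/90, -7/6, 17/45; SSR = 191/90.

SSR = 2.122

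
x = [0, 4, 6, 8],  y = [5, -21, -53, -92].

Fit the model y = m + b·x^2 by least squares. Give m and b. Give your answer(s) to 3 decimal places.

The normal equations are: 4·m + 116·b = -161;  116·m + 5648·b = -8132.
Δ = 4·5648 − 116² = 9136.
m = ((-161)·5648 − 116·(-8132))/9136 = 2124/571; b = (4·(-8132) − 116·(-161))/9136 = -3463/2284.

m = 3.720, b = -1.516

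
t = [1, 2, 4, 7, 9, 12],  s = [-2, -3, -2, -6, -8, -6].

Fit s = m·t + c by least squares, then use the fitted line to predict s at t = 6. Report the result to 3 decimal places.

MᵀM·[m, c]ᵀ = Mᵀs reads: 295·m + 35·c = -202;  35·m + 6·c = -27.
Eliminating c: 6·(row 1) − 35·(row 2) gives 545·m = 6·(-202) − 35·(-27) = -267, so m = -267/545.
Then c = ((-27) − 35·(-267/545))/6 = -179/109.
At t = 6: ŝ = (-267/545)·(6) + (-179/109)·(1) = -2497/545.

ŝ = -4.582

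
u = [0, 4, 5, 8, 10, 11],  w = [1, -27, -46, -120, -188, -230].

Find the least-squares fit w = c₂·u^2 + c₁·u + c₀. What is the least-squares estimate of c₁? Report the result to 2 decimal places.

c₁ = 0.55

Normal-equation sums: Σu^2·u^2 = 29618, Σu^2·u = 3032, Σu^2 = 326, Σu·u = 326, Σu = 38, Σ1 = 6.
And Σu^2·w = -55892, Σu·w = -5708, Σw = -610.
So XᵀX·[c₂, c₁, c₀]ᵀ = Xᵀw: [[29618, 3032, 326]; [3032, 326, 38]; [326, 38, 6]]·[c₂, c₁, c₀]ᵀ = [-55892, -5708, -610]ᵀ.
Row-reducing yields c₂ = -39203/20047, c₁ = 11043/20047, c₀ = 21979/20047.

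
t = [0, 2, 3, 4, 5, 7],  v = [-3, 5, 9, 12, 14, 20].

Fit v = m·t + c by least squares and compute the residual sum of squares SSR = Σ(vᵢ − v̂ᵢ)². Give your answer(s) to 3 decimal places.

Compute the Gram sums: Σt·t = 103, Σt = 21, Σ1 = 6.
Moment sums: Σt·v = 295, Σv = 57.
Determinant 103·6 − 21² = 177.
m = (295·6 − 21·57)/177 = 191/59; c = (103·57 − 21·295)/177 = -108/59.
Residuals: -69/59, 21/59, 66/59, 52/59, -21/59, -49/59; SSR = 256/59.

SSR = 4.339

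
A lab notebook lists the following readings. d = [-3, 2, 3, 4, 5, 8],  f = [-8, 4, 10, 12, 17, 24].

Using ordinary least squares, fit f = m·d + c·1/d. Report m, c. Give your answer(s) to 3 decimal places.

Normal-equation sums: Σd·d = 127, Σd·1/d = 6, Σ1/d·1/d = 8501/14400.
Right-hand side: Σd·f = 387, Σ1/d·f = 87/5.
So XᵀX·[m, c]ᵀ = Xᵀf: [[127, 6]; [6, 8501/14400]]·[m, c]ᵀ = [387, 87/5]ᵀ.
Δ = 127·(8501/14400) − 6² = 561227/14400.
m = (387·(8501/14400) − 6·(87/5))/(561227/14400) = 1786527/561227; c = (127·(87/5) − 6·387)/(561227/14400) = -1615680/561227.

m = 3.183, c = -2.879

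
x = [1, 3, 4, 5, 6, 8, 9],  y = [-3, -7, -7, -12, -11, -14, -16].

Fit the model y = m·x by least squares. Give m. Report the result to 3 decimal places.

Normal-equation sums: Σx·x = 232.
And Σx·y = -434.
Normal equations: [[232]]·[m]ᵀ = [-434]ᵀ.
Hence m = -434 / 232 ≈ -1.87069.

m = -1.871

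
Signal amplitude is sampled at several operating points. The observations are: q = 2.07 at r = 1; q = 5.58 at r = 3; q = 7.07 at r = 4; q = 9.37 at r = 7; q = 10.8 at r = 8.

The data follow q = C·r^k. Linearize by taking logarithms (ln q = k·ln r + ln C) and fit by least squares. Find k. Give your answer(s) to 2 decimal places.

With ln qᵢ as the transformed response and ln rᵢ as the regressor:
Σln r = 6.5103, Σ(ln r)² = 11.2394, Σln q = 9.0197, Σln r·ln q = 13.9022.
Equations: 11.2394·k + 6.5103·ln C = 13.9022;  6.5103·k + 5·ln C = 9.0197.
Solving (det = 13.8136): k = 0.78118, ln C = 0.78679.

k = 0.78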